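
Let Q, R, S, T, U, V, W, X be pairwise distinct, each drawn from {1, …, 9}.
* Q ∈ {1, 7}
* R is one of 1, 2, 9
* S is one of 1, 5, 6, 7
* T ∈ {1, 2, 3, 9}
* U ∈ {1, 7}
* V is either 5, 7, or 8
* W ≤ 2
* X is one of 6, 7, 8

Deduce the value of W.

The 8 variables draw from only 8 values {1, 2, 3, 5, 6, 7, 8, 9}, so each is used; only T can be 3, hence T = 3.
Among the 7 still-open variables, 9 fits only R (and all 7 values in {1, 2, 5, 6, 7, 8, 9} must be used), so R = 9.
The 6 still-open variables together cover exactly {1, 2, 5, 6, 7, 8} — 6 values for 6 variables — and 2 appears only in W's list, so W = 2.

2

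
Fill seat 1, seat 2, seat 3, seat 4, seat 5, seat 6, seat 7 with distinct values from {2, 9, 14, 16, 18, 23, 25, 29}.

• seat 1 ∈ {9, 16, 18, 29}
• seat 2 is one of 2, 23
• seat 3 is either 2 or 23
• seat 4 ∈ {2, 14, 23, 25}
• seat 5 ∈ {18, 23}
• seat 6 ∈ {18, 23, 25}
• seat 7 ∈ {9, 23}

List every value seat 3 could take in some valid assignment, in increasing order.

The 2 variables seat 2 and seat 3 are confined to {2, 23}, which locks those values in; drop them from seat 4, seat 5, seat 6, seat 7.
seat 5's domain is down to {18}, so seat 5 = 18. Eliminate 18 elsewhere: seat 1, seat 6.
That leaves seat 6 = 25. Strike 25 from seat 4.
That leaves seat 7 = 9. Eliminate 9 elsewhere: seat 1.
That leaves seat 4 = 14.
No further eliminations apply; seat 3 can still be any of 2, 23.

2, 23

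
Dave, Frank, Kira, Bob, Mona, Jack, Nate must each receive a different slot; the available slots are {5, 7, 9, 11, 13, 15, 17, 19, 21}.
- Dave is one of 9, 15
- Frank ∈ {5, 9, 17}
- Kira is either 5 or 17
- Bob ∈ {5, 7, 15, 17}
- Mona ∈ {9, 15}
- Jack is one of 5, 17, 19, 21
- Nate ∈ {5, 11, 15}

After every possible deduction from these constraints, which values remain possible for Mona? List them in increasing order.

9, 15

Dave and Mona share exactly the 2 values {9, 15}; by pigeonhole those values go to them, so strike 9, 15 from Frank, Bob, Nate.
The 2 variables Frank and Kira are confined to {5, 17}, which locks those values in; drop them from Bob, Jack, Nate.
Bob must be 7 (only option left).
Nate must be 11 (only option left).
No further eliminations apply; Mona can still be any of 9, 15.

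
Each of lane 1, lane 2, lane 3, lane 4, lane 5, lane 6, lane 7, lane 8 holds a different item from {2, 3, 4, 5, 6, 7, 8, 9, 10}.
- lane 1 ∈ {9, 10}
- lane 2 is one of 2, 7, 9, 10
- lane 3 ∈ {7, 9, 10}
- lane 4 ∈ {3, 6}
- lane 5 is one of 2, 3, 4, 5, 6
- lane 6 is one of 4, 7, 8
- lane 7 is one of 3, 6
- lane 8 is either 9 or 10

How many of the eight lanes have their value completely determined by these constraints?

lane 1 and lane 8 between them cover only {9, 10} — a naked pair. Remove those values from lane 2, lane 3.
lane 3 must be 7 (only option left). So lane 2, lane 6 can't be 7.
lane 2 has just one choice, so lane 2 = 2. Strike 2 from lane 5.
lane 4 and lane 7 between them cover only {3, 6} — a naked pair. Remove those values from lane 5.
Determined: lane 2=2, lane 3=7. The other lanes each still have more than one consistent value. That makes 2.

2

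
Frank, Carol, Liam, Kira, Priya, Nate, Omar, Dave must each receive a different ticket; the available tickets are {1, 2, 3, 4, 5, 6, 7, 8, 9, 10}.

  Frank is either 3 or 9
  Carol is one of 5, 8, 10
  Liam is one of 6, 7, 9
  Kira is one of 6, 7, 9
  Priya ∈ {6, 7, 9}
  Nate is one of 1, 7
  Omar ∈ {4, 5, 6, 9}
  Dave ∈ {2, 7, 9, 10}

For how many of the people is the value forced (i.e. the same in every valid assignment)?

Liam, Kira, Priya share exactly the 3 values {6, 7, 9}; by pigeonhole those values go to them, so strike 6, 7, 9 from Frank, Nate, Omar, Dave.
Frank must be 3 (only option left).
Nate's domain is down to {1}, so Nate = 1.
Determined: Frank=3, Nate=1. The other people each still have more than one consistent value. That makes 2.

2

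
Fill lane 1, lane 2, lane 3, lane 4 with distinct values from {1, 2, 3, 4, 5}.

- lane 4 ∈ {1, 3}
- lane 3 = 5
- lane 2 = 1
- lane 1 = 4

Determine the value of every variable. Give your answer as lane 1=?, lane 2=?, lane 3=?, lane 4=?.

lane 1=4, lane 2=1, lane 3=5, lane 4=3

lane 1 must be 4 (only option left).
That leaves lane 2 = 1. Eliminate 1 elsewhere: lane 4.
lane 3's domain is down to {5}, so lane 3 = 5.
That leaves lane 4 = 3.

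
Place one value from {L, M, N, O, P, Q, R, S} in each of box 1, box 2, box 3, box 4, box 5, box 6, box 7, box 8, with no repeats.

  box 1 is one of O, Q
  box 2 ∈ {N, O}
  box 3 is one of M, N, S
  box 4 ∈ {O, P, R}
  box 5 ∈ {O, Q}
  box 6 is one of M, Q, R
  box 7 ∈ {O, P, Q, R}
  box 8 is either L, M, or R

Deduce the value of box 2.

N

The 8 variables draw from only 8 values {L, M, N, O, P, Q, R, S}, so each is used; only box 8 can be L, hence box 8 = L.
The 7 still-open variables draw from only 7 values {M, N, O, P, Q, R, S}, so each is used; only box 3 can be S, hence box 3 = S.
The 6 still-open variables together cover exactly {M, N, O, P, Q, R} — 6 values for 6 variables — and M appears only in box 6's list, so box 6 = M.
The 5 still-open variables draw from only 5 values {N, O, P, Q, R}, so each is used; only box 2 can be N, hence box 2 = N.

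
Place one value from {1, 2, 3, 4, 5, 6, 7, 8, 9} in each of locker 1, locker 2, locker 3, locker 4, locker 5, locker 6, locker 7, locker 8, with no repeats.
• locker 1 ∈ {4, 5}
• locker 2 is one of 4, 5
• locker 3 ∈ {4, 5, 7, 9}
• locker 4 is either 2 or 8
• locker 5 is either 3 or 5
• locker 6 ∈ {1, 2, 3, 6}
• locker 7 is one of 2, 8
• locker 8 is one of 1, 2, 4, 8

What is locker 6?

The 2 variables locker 1 and locker 2 are confined to {4, 5}, which locks those values in; drop them from locker 3, locker 5, locker 8.
locker 5 has just one choice, so locker 5 = 3. Remove 3 from locker 6.
The 2 variables locker 4 and locker 7 are confined to {2, 8}, which locks those values in; drop them from locker 6, locker 8.
locker 8 must be 1 (only option left). Remove 1 from locker 6.
So locker 6 = 6.

6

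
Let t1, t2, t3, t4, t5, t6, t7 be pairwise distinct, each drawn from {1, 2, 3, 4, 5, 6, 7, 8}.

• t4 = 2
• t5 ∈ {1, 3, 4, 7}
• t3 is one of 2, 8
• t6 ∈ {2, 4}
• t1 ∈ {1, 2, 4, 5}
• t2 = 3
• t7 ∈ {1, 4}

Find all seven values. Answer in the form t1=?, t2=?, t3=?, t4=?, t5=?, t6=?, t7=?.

t1=5, t2=3, t3=8, t4=2, t5=7, t6=4, t7=1

t2 must be 3 (only option left). Eliminate 3 elsewhere: t5.
That leaves t4 = 2. So t1, t3, t6 can't be 2.
That leaves t6 = 4. Eliminate 4 elsewhere: t1, t5, t7.
t7 must be 1 (only option left). Eliminate 1 elsewhere: t1, t5.
That leaves t1 = 5.
t3 must be 8 (only option left).
t5's domain is down to {7}, so t5 = 7.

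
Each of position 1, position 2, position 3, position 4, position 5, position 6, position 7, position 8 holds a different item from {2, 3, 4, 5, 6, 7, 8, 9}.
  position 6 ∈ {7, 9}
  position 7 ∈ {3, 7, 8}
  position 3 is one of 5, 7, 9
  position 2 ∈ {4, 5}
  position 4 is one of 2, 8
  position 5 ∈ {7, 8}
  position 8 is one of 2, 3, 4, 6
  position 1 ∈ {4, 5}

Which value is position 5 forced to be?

8

The 8 variables together cover exactly {2, 3, 4, 5, 6, 7, 8, 9} — 8 values for 8 variables — and 6 appears only in position 8's list, so position 8 = 6.
The 7 still-open variables draw from only 7 values {2, 3, 4, 5, 7, 8, 9}, so each is used; only position 4 can be 2, hence position 4 = 2.
The 6 still-open variables together cover exactly {3, 4, 5, 7, 8, 9} — 6 values for 6 variables — and 3 appears only in position 7's list, so position 7 = 3.
The 5 still-open variables draw from only 5 values {4, 5, 7, 8, 9}, so each is used; only position 5 can be 8, hence position 5 = 8.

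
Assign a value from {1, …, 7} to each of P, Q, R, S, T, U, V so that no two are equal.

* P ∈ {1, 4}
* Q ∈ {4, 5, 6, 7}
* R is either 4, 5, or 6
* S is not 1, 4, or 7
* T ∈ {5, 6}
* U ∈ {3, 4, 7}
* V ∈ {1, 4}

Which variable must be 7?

Q

The 7 variables together cover exactly {1, 2, 3, 4, 5, 6, 7} — 7 values for 7 variables — and 2 appears only in S's list, so S = 2.
The 6 still-open variables together cover exactly {1, 3, 4, 5, 6, 7} — 6 values for 6 variables — and 3 appears only in U's list, so U = 3.
The 5 still-open variables draw from only 5 values {1, 4, 5, 6, 7}, so each is used; only Q can be 7, hence Q = 7.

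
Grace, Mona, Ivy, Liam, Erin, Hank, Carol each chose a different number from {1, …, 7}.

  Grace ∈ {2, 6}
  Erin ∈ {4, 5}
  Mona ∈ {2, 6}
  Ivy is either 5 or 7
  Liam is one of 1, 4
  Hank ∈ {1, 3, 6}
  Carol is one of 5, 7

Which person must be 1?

Liam

The 7 variables together cover exactly {1, 2, 3, 4, 5, 6, 7} — 7 values for 7 variables — and 3 appears only in Hank's list, so Hank = 3.
The 6 still-open variables draw from only 6 values {1, 2, 4, 5, 6, 7}, so each is used; only Liam can be 1, hence Liam = 1.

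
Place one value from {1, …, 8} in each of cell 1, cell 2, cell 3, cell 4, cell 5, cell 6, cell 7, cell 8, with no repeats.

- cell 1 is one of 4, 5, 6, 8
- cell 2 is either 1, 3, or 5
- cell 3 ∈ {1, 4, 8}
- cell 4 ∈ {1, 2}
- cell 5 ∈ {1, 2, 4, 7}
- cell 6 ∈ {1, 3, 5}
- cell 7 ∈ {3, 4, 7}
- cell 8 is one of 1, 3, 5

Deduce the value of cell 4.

Among the 8 variables, 6 fits only cell 1 (and all 8 values in {1, 2, 3, 4, 5, 6, 7, 8} must be used), so cell 1 = 6.
The 7 still-open variables together cover exactly {1, 2, 3, 4, 5, 7, 8} — 7 values for 7 variables — and 8 appears only in cell 3's list, so cell 3 = 8.
cell 2, cell 6, cell 8 between them cover only {1, 3, 5} — a naked triple. Remove those values from cell 4, cell 5, cell 7.
So cell 4 = 2.

2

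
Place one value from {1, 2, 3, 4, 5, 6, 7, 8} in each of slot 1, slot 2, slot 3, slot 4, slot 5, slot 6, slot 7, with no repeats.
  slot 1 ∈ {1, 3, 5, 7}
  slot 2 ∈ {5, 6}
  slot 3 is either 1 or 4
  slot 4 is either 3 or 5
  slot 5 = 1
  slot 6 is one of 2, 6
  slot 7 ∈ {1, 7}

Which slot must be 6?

slot 5 must be 1 (only option left). So slot 1, slot 3, slot 7 can't be 1.
slot 7 has just one choice, so slot 7 = 7. Strike 7 from slot 1.
That leaves slot 3 = 4.
The 4 still-open variables draw from only 4 values {2, 3, 5, 6}, so each is used; only slot 6 can be 2, hence slot 6 = 2.
The 3 still-open variables together cover exactly {3, 5, 6} — 3 values for 3 variables — and 6 appears only in slot 2's list, so slot 2 = 6.

slot 2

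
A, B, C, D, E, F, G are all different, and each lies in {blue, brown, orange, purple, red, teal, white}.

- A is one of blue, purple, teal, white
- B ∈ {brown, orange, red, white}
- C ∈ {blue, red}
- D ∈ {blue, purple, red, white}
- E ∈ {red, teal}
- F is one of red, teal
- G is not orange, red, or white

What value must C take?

blue

Among the 7 variables, orange fits only B (and all 7 values in {blue, brown, orange, purple, red, teal, white} must be used), so B = orange.
The 6 still-open variables together cover exactly {blue, brown, purple, red, teal, white} — 6 values for 6 variables — and brown appears only in G's list, so G = brown.
The 2 variables E and F are confined to {red, teal}, which locks those values in; drop them from A, C, D.
So C = blue.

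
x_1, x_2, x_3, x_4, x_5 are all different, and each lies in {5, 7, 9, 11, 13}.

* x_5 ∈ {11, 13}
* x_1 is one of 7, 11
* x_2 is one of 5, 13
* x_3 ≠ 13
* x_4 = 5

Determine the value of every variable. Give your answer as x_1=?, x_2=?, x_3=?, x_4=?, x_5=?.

x_1=7, x_2=13, x_3=9, x_4=5, x_5=11

x_4 has just one choice, so x_4 = 5. Remove 5 from x_2, x_3.
x_2 must be 13 (only option left). Eliminate 13 elsewhere: x_5.
That leaves x_5 = 11. So x_1, x_3 can't be 11.
That leaves x_1 = 7. Eliminate 7 elsewhere: x_3.
That leaves x_3 = 9.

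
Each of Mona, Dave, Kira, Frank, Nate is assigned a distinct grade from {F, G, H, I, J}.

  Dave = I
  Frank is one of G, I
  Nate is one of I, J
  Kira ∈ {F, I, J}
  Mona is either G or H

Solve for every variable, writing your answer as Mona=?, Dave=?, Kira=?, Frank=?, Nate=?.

Dave's domain is down to {I}, so Dave = I. Remove I from Kira, Frank, Nate.
Frank's domain is down to {G}, so Frank = G. Eliminate G elsewhere: Mona.
Nate's domain is down to {J}, so Nate = J. Remove J from Kira.
Mona's domain is down to {H}, so Mona = H.
Kira's domain is down to {F}, so Kira = F.

Mona=H, Dave=I, Kira=F, Frank=G, Nate=J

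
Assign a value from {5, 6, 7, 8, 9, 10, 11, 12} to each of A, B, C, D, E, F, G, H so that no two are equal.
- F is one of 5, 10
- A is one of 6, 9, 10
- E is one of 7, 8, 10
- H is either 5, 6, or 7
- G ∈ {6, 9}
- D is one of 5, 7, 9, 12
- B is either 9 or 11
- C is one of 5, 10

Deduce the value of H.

7

The 8 variables draw from only 8 values {5, 6, 7, 8, 9, 10, 11, 12}, so each is used; only E can be 8, hence E = 8.
The 7 still-open variables together cover exactly {5, 6, 7, 9, 10, 11, 12} — 7 values for 7 variables — and 11 appears only in B's list, so B = 11.
The 6 still-open variables together cover exactly {5, 6, 7, 9, 10, 12} — 6 values for 6 variables — and 12 appears only in D's list, so D = 12.
The 5 still-open variables draw from only 5 values {5, 6, 7, 9, 10}, so each is used; only H can be 7, hence H = 7.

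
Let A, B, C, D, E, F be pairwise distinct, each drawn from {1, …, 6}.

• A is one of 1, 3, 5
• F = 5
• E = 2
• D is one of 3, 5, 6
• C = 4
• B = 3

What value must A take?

1

B must be 3 (only option left). So A, D can't be 3.
C's domain is down to {4}, so C = 4.
E must be 2 (only option left).
F has just one choice, so F = 5. So A, D can't be 5.
So A = 1.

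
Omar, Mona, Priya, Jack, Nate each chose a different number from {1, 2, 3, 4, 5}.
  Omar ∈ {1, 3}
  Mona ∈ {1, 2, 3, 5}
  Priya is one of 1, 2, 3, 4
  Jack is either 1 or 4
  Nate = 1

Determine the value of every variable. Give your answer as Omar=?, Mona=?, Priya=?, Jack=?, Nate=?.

Omar=3, Mona=5, Priya=2, Jack=4, Nate=1

Nate's domain is down to {1}, so Nate = 1. Remove 1 from Omar, Mona, Priya, Jack.
Omar's domain is down to {3}, so Omar = 3. So Mona, Priya can't be 3.
Jack must be 4 (only option left). Eliminate 4 elsewhere: Priya.
Priya must be 2 (only option left). Eliminate 2 elsewhere: Mona.
Mona must be 5 (only option left).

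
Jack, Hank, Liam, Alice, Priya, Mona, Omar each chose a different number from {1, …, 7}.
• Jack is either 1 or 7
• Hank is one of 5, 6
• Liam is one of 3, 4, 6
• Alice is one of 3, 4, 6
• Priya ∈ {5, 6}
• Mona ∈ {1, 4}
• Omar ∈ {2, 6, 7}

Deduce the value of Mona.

1

The 7 variables together cover exactly {1, 2, 3, 4, 5, 6, 7} — 7 values for 7 variables — and 2 appears only in Omar's list, so Omar = 2.
The 6 still-open variables draw from only 6 values {1, 3, 4, 5, 6, 7}, so each is used; only Jack can be 7, hence Jack = 7.
Among the 5 still-open variables, 1 fits only Mona (and all 5 values in {1, 3, 4, 5, 6} must be used), so Mona = 1.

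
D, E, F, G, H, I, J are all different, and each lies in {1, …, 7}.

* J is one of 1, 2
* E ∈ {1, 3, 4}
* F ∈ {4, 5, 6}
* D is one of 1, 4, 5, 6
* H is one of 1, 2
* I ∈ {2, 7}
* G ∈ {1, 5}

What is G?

5

The 7 variables draw from only 7 values {1, 2, 3, 4, 5, 6, 7}, so each is used; only E can be 3, hence E = 3.
Among the 6 still-open variables, 7 fits only I (and all 6 values in {1, 2, 4, 5, 6, 7} must be used), so I = 7.
H and J share exactly the 2 values {1, 2}; by pigeonhole those values go to them, so strike 1, 2 from D, G.
So G = 5.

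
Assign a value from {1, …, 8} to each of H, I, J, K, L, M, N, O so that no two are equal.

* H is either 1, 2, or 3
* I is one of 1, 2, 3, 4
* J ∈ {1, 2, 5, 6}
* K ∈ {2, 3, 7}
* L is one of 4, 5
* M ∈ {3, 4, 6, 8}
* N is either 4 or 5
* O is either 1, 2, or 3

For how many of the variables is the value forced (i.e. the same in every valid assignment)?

3

Among the 8 variables, 7 fits only K (and all 8 values in {1, 2, 3, 4, 5, 6, 7, 8} must be used), so K = 7.
The 7 still-open variables draw from only 7 values {1, 2, 3, 4, 5, 6, 8}, so each is used; only M can be 8, hence M = 8.
The 6 still-open variables together cover exactly {1, 2, 3, 4, 5, 6} — 6 values for 6 variables — and 6 appears only in J's list, so J = 6.
The 2 variables L and N are confined to {4, 5}, which locks those values in; drop them from I.
Determined: J=6, K=7, M=8. The other variables each still have more than one consistent value. That makes 3.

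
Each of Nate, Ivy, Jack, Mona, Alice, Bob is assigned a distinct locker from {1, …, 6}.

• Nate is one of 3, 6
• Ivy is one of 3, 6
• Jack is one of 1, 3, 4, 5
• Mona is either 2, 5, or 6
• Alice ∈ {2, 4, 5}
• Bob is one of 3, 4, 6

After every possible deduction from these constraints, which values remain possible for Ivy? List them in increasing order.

The 6 variables draw from only 6 values {1, 2, 3, 4, 5, 6}, so each is used; only Jack can be 1, hence Jack = 1.
The 2 variables Nate and Ivy are confined to {3, 6}, which locks those values in; drop them from Mona, Bob.
Bob must be 4 (only option left). Strike 4 from Alice.
No further eliminations apply; Ivy can still be any of 3, 6.

3, 6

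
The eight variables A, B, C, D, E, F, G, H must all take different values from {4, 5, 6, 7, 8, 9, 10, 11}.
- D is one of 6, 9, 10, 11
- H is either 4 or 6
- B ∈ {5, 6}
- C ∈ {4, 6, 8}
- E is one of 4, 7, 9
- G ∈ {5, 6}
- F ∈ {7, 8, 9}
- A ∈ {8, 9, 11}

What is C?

Among the 8 variables, 10 fits only D (and all 8 values in {4, 5, 6, 7, 8, 9, 10, 11} must be used), so D = 10.
The 7 still-open variables draw from only 7 values {4, 5, 6, 7, 8, 9, 11}, so each is used; only A can be 11, hence A = 11.
B and G share exactly the 2 values {5, 6}; by pigeonhole those values go to them, so strike 5, 6 from C, H.
H has just one choice, so H = 4. Remove 4 from C, E.
So C = 8.

8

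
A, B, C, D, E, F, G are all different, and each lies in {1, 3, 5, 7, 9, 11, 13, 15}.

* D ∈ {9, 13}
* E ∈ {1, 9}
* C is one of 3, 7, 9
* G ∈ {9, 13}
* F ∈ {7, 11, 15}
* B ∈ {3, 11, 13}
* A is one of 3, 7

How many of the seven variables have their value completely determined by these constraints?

The 7 variables together cover exactly {1, 3, 7, 9, 11, 13, 15} — 7 values for 7 variables — and 1 appears only in E's list, so E = 1.
The 6 still-open variables draw from only 6 values {3, 7, 9, 11, 13, 15}, so each is used; only F can be 15, hence F = 15.
Among the 5 still-open variables, 11 fits only B (and all 5 values in {3, 7, 9, 11, 13} must be used), so B = 11.
D and G between them cover only {9, 13} — a naked pair. Remove those values from C.
Determined: B=11, E=1, F=15. The other variables each still have more than one consistent value. That makes 3.

3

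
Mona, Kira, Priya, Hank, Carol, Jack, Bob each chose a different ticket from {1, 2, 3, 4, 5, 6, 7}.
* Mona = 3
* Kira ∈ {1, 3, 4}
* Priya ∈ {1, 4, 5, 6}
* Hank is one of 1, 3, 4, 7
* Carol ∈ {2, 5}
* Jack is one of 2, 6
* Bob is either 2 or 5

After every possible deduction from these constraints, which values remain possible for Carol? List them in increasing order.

Mona's domain is down to {3}, so Mona = 3. Strike 3 from Kira, Hank.
The 6 still-open variables draw from only 6 values {1, 2, 4, 5, 6, 7}, so each is used; only Hank can be 7, hence Hank = 7.
Carol and Bob share exactly the 2 values {2, 5}; by pigeonhole those values go to them, so strike 2, 5 from Priya, Jack.
Jack's domain is down to {6}, so Jack = 6. Strike 6 from Priya.
No further eliminations apply; Carol can still be any of 2, 5.

2, 5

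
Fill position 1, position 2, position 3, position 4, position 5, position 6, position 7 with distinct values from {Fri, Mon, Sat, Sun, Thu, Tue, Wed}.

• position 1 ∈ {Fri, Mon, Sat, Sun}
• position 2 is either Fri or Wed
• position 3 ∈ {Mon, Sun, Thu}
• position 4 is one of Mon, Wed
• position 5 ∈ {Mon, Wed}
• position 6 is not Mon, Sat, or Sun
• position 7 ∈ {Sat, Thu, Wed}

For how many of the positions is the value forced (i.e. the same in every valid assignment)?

The 7 variables draw from only 7 values {Fri, Mon, Sat, Sun, Thu, Tue, Wed}, so each is used; only position 6 can be Tue, hence position 6 = Tue.
position 4 and position 5 share exactly the 2 values {Mon, Wed}; by pigeonhole those values go to them, so strike Mon, Wed from position 1, position 2, position 3, position 7.
position 2 has just one choice, so position 2 = Fri. So position 1 can't be Fri.
Determined: position 2=Fri, position 6=Tue. The other positions each still have more than one consistent value. That makes 2.

2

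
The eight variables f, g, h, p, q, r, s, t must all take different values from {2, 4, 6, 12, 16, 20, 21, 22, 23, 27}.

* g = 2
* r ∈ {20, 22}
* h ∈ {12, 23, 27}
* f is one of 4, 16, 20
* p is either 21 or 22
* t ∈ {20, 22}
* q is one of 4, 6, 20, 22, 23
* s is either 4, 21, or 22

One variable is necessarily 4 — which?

g has just one choice, so g = 2.
r and t between them cover only {20, 22} — a naked pair. Remove those values from f, p, q, s.
p must be 21 (only option left). Strike 21 from s.
So 4 goes to s.

s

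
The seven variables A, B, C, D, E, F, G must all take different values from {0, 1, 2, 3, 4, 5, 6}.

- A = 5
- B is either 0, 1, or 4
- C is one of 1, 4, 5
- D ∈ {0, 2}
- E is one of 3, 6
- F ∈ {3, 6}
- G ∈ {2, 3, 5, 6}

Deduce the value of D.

0

A must be 5 (only option left). Eliminate 5 elsewhere: C, G.
The 2 variables E and F are confined to {3, 6}, which locks those values in; drop them from G.
G must be 2 (only option left). So D can't be 2.
So D = 0.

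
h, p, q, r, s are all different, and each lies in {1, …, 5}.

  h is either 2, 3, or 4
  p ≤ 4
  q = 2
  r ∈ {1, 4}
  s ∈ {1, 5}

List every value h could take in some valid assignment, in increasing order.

3, 4

q must be 2 (only option left). Strike 2 from h, p.
Among the 4 still-open variables, 5 fits only s (and all 4 values in {1, 3, 4, 5} must be used), so s = 5.
No further eliminations apply; h can still be any of 3, 4.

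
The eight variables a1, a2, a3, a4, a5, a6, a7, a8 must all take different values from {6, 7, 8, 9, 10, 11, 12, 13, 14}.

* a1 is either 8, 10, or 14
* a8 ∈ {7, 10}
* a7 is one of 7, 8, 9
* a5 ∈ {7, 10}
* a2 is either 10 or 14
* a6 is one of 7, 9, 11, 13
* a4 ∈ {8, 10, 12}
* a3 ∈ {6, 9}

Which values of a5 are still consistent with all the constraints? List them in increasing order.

The 2 variables a5 and a8 are confined to {7, 10}, which locks those values in; drop them from a1, a2, a4, a6, a7.
a2 has just one choice, so a2 = 14. Remove 14 from a1.
a1 must be 8 (only option left). So a4, a7 can't be 8.
a4 has just one choice, so a4 = 12.
a7 must be 9 (only option left). So a3, a6 can't be 9.
a3's domain is down to {6}, so a3 = 6.
No further eliminations apply; a5 can still be any of 7, 10.

7, 10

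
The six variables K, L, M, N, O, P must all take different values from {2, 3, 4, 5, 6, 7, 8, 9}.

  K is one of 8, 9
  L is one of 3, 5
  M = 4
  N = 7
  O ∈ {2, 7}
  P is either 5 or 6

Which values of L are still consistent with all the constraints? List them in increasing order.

M has just one choice, so M = 4.
N's domain is down to {7}, so N = 7. Strike 7 from O.
O's domain is down to {2}, so O = 2.
No further eliminations apply; L can still be any of 3, 5.

3, 5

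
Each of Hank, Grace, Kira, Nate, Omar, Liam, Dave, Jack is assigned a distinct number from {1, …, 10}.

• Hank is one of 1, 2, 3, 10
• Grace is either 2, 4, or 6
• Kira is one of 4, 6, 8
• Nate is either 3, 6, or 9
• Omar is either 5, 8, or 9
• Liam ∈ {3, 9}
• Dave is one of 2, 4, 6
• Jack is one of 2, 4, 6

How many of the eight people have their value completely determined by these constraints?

Grace, Dave, Jack between them cover only {2, 4, 6} — a naked triple. Remove those values from Hank, Kira, Nate.
That leaves Kira = 8. Strike 8 from Omar.
Nate and Liam between them cover only {3, 9} — a naked pair. Remove those values from Hank, Omar.
Omar's domain is down to {5}, so Omar = 5.
Determined: Kira=8, Omar=5. The other people each still have more than one consistent value. That makes 2.

2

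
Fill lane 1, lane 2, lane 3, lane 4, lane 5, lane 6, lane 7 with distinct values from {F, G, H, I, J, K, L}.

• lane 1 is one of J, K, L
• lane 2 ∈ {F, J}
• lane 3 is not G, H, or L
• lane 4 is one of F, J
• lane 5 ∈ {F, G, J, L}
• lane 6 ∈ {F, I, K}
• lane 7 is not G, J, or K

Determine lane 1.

The 7 variables together cover exactly {F, G, H, I, J, K, L} — 7 values for 7 variables — and G appears only in lane 5's list, so lane 5 = G.
Among the 6 still-open variables, H fits only lane 7 (and all 6 values in {F, H, I, J, K, L} must be used), so lane 7 = H.
The 5 still-open variables draw from only 5 values {F, I, J, K, L}, so each is used; only lane 1 can be L, hence lane 1 = L.

L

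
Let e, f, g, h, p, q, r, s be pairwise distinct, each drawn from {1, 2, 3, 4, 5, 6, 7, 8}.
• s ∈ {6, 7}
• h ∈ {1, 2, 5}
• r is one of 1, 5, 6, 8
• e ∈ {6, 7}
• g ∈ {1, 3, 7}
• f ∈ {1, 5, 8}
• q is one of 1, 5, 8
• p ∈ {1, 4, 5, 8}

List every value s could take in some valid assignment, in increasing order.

The 8 variables together cover exactly {1, 2, 3, 4, 5, 6, 7, 8} — 8 values for 8 variables — and 2 appears only in h's list, so h = 2.
Among the 7 still-open variables, 3 fits only g (and all 7 values in {1, 3, 4, 5, 6, 7, 8} must be used), so g = 3.
Among the 6 still-open variables, 4 fits only p (and all 6 values in {1, 4, 5, 6, 7, 8} must be used), so p = 4.
The 2 variables e and s are confined to {6, 7}, which locks those values in; drop them from r.
No further eliminations apply; s can still be any of 6, 7.

6, 7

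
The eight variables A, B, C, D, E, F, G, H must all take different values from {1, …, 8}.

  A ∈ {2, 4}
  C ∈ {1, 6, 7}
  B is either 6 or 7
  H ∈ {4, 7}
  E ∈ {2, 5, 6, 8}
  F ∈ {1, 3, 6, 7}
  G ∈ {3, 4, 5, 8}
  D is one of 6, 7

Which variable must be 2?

B and D share exactly the 2 values {6, 7}; by pigeonhole those values go to them, so strike 6, 7 from C, E, F, H.
C's domain is down to {1}, so C = 1. Remove 1 from F.
That leaves F = 3. So G can't be 3.
H has just one choice, so H = 4. So A, G can't be 4.
So 2 goes to A.

A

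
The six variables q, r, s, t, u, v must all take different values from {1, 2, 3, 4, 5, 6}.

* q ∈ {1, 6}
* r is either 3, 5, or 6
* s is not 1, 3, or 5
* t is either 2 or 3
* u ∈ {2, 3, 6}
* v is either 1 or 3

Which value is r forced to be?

The 6 variables together cover exactly {1, 2, 3, 4, 5, 6} — 6 values for 6 variables — and 4 appears only in s's list, so s = 4.
The 5 still-open variables draw from only 5 values {1, 2, 3, 5, 6}, so each is used; only r can be 5, hence r = 5.

5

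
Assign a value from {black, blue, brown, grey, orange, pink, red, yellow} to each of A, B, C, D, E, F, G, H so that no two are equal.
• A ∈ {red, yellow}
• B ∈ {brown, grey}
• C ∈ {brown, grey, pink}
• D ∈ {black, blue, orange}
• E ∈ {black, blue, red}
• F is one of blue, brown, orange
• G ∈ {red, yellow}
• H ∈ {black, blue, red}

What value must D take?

Among the 8 variables, pink fits only C (and all 8 values in {black, blue, brown, grey, orange, pink, red, yellow} must be used), so C = pink.
The 7 still-open variables together cover exactly {black, blue, brown, grey, orange, red, yellow} — 7 values for 7 variables — and grey appears only in B's list, so B = grey.
The 6 still-open variables together cover exactly {black, blue, brown, orange, red, yellow} — 6 values for 6 variables — and brown appears only in F's list, so F = brown.
Among the 5 still-open variables, orange fits only D (and all 5 values in {black, blue, orange, red, yellow} must be used), so D = orange.

orange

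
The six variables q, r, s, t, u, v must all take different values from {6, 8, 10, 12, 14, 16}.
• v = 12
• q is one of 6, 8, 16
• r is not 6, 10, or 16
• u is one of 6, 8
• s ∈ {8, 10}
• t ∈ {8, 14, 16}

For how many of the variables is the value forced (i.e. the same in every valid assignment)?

2

v must be 12 (only option left). So r can't be 12.
The 5 still-open variables together cover exactly {6, 8, 10, 14, 16} — 5 values for 5 variables — and 10 appears only in s's list, so s = 10.
Determined: s=10, v=12. The other variables each still have more than one consistent value. That makes 2.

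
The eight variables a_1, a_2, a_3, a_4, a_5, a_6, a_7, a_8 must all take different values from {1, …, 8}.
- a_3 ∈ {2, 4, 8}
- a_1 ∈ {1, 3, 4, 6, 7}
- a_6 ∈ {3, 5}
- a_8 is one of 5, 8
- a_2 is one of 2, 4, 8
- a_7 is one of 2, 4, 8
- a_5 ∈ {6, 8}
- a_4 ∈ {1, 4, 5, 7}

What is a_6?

a_2, a_3, a_7 share exactly the 3 values {2, 4, 8}; by pigeonhole those values go to them, so strike 2, 4, 8 from a_1, a_4, a_5, a_8.
a_5's domain is down to {6}, so a_5 = 6. Strike 6 from a_1.
a_8 must be 5 (only option left). Remove 5 from a_4, a_6.
So a_6 = 3.

3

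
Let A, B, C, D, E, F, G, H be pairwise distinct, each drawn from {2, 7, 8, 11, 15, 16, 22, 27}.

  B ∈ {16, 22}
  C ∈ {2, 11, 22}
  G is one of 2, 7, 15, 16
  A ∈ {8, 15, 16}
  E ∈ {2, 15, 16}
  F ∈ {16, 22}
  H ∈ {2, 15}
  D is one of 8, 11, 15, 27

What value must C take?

11

The 8 variables draw from only 8 values {2, 7, 8, 11, 15, 16, 22, 27}, so each is used; only G can be 7, hence G = 7.
Among the 7 still-open variables, 27 fits only D (and all 7 values in {2, 8, 11, 15, 16, 22, 27} must be used), so D = 27.
The 6 still-open variables together cover exactly {2, 8, 11, 15, 16, 22} — 6 values for 6 variables — and 8 appears only in A's list, so A = 8.
Among the 5 still-open variables, 11 fits only C (and all 5 values in {2, 11, 15, 16, 22} must be used), so C = 11.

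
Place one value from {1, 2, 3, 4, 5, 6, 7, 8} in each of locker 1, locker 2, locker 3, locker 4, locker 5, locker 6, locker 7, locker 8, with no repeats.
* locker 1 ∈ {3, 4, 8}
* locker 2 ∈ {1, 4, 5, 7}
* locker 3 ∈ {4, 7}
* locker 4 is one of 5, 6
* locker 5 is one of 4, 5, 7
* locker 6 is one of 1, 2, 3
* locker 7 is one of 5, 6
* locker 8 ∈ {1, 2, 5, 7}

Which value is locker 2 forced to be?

The 8 variables draw from only 8 values {1, 2, 3, 4, 5, 6, 7, 8}, so each is used; only locker 1 can be 8, hence locker 1 = 8.
The 7 still-open variables draw from only 7 values {1, 2, 3, 4, 5, 6, 7}, so each is used; only locker 6 can be 3, hence locker 6 = 3.
The 6 still-open variables together cover exactly {1, 2, 4, 5, 6, 7} — 6 values for 6 variables — and 2 appears only in locker 8's list, so locker 8 = 2.
Among the 5 still-open variables, 1 fits only locker 2 (and all 5 values in {1, 4, 5, 6, 7} must be used), so locker 2 = 1.

1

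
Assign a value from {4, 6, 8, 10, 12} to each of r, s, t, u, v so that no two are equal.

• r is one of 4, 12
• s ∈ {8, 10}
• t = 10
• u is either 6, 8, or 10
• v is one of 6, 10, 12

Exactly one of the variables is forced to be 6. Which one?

u

t must be 10 (only option left). Remove 10 from s, u, v.
s must be 8 (only option left). So u can't be 8.
So 6 goes to u.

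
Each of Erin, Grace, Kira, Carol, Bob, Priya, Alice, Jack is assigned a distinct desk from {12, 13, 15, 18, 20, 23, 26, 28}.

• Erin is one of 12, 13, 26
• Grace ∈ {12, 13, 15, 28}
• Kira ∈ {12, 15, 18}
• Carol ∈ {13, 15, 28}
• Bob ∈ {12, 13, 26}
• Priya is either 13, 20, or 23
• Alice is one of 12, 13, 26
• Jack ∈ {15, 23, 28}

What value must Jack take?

The 8 variables together cover exactly {12, 13, 15, 18, 20, 23, 26, 28} — 8 values for 8 variables — and 18 appears only in Kira's list, so Kira = 18.
The 7 still-open variables draw from only 7 values {12, 13, 15, 20, 23, 26, 28}, so each is used; only Priya can be 20, hence Priya = 20.
Among the 6 still-open variables, 23 fits only Jack (and all 6 values in {12, 13, 15, 23, 26, 28} must be used), so Jack = 23.

23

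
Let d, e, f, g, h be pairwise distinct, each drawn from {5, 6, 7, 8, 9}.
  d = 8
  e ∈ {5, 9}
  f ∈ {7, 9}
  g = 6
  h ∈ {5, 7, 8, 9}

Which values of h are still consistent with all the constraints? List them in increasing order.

5, 7, 9

d must be 8 (only option left). Strike 8 from h.
g's domain is down to {6}, so g = 6.
No further eliminations apply; h can still be any of 5, 7, 9.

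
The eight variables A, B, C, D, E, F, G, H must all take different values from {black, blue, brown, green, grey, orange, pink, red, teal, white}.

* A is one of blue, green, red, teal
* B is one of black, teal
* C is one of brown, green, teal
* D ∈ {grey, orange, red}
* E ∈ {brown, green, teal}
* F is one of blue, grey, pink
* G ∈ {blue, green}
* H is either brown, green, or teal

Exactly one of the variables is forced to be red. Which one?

A

C, E, H share exactly the 3 values {brown, green, teal}; by pigeonhole those values go to them, so strike brown, green, teal from A, B, G.
That leaves B = black.
G has just one choice, so G = blue. Remove blue from A, F.
So red goes to A.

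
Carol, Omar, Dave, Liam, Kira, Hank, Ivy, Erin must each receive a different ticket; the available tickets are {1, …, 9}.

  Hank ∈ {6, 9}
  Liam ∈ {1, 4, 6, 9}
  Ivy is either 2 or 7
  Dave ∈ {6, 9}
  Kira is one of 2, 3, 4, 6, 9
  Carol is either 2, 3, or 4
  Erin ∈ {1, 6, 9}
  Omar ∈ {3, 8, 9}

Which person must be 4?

The 8 variables draw from only 8 values {1, 2, 3, 4, 6, 7, 8, 9}, so each is used; only Ivy can be 7, hence Ivy = 7.
The 7 still-open variables together cover exactly {1, 2, 3, 4, 6, 8, 9} — 7 values for 7 variables — and 8 appears only in Omar's list, so Omar = 8.
The 2 variables Dave and Hank are confined to {6, 9}, which locks those values in; drop them from Liam, Kira, Erin.
Erin must be 1 (only option left). So Liam can't be 1.
So 4 goes to Liam.

Liam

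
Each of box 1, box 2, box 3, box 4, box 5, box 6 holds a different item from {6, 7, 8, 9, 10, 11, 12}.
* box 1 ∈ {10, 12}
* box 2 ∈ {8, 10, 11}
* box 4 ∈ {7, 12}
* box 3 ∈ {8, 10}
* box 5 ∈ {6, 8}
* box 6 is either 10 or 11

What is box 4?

7

Among the 6 variables, 6 fits only box 5 (and all 6 values in {6, 7, 8, 10, 11, 12} must be used), so box 5 = 6.
Among the 5 still-open variables, 7 fits only box 4 (and all 5 values in {7, 8, 10, 11, 12} must be used), so box 4 = 7.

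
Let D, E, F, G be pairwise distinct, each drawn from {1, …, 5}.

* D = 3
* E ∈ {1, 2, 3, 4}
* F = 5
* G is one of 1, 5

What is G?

D must be 3 (only option left). Strike 3 from E.
F's domain is down to {5}, so F = 5. Remove 5 from G.
So G = 1.

1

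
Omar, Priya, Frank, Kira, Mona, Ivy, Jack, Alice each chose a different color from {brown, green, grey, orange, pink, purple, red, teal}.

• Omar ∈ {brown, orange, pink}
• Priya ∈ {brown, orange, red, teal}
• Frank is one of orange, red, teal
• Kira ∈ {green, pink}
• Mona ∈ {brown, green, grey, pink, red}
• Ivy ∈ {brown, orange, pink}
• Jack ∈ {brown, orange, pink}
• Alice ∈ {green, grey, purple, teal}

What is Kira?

Among the 8 variables, purple fits only Alice (and all 8 values in {brown, green, grey, orange, pink, purple, red, teal} must be used), so Alice = purple.
Among the 7 still-open variables, grey fits only Mona (and all 7 values in {brown, green, grey, orange, pink, red, teal} must be used), so Mona = grey.
The 6 still-open variables together cover exactly {brown, green, orange, pink, red, teal} — 6 values for 6 variables — and green appears only in Kira's list, so Kira = green.

green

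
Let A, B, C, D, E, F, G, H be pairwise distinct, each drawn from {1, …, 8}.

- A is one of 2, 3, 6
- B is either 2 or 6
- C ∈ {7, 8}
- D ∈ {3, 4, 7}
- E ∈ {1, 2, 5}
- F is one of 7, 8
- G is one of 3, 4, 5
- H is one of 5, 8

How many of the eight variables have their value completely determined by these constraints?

2

The 8 variables draw from only 8 values {1, 2, 3, 4, 5, 6, 7, 8}, so each is used; only E can be 1, hence E = 1.
C and F between them cover only {7, 8} — a naked pair. Remove those values from D, H.
H has just one choice, so H = 5. Strike 5 from G.
D and G between them cover only {3, 4} — a naked pair. Remove those values from A.
Determined: E=1, H=5. The other variables each still have more than one consistent value. That makes 2.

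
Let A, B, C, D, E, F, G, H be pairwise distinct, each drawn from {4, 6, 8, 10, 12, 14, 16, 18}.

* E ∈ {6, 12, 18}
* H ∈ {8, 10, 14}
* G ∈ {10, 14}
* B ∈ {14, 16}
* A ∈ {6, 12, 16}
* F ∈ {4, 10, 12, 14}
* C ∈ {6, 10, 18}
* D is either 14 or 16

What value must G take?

10

The 8 variables together cover exactly {4, 6, 8, 10, 12, 14, 16, 18} — 8 values for 8 variables — and 4 appears only in F's list, so F = 4.
Among the 7 still-open variables, 8 fits only H (and all 7 values in {6, 8, 10, 12, 14, 16, 18} must be used), so H = 8.
B and D share exactly the 2 values {14, 16}; by pigeonhole those values go to them, so strike 14, 16 from A, G.
So G = 10.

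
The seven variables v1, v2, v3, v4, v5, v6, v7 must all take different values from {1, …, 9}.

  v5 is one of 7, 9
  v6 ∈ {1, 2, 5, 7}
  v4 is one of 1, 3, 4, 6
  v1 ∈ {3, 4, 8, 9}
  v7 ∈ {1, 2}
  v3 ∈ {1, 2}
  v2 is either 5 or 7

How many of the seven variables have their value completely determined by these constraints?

1

v3 and v7 share exactly the 2 values {1, 2}; by pigeonhole those values go to them, so strike 1, 2 from v4, v6.
The 2 variables v2 and v6 are confined to {5, 7}, which locks those values in; drop them from v5.
That leaves v5 = 9. Strike 9 from v1.
Determined: v5=9. The other variables each still have more than one consistent value. That makes 1.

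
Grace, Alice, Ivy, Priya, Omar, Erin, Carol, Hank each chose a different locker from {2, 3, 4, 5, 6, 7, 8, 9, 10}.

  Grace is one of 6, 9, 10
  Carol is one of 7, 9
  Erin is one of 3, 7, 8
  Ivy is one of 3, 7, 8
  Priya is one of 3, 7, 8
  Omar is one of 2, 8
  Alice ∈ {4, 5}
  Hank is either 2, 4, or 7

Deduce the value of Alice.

5

Ivy, Priya, Erin share exactly the 3 values {3, 7, 8}; by pigeonhole those values go to them, so strike 3, 7, 8 from Omar, Carol, Hank.
That leaves Omar = 2. Strike 2 from Hank.
Carol's domain is down to {9}, so Carol = 9. Remove 9 from Grace.
Hank's domain is down to {4}, so Hank = 4. Remove 4 from Alice.
So Alice = 5.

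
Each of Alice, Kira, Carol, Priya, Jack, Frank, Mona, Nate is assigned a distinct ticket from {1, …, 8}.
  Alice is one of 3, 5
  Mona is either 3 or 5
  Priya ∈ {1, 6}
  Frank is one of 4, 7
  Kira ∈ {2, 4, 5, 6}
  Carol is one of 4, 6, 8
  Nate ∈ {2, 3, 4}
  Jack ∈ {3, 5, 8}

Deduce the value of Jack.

Among the 8 variables, 1 fits only Priya (and all 8 values in {1, 2, 3, 4, 5, 6, 7, 8} must be used), so Priya = 1.
The 7 still-open variables together cover exactly {2, 3, 4, 5, 6, 7, 8} — 7 values for 7 variables — and 7 appears only in Frank's list, so Frank = 7.
Alice and Mona between them cover only {3, 5} — a naked pair. Remove those values from Kira, Jack, Nate.
So Jack = 8.

8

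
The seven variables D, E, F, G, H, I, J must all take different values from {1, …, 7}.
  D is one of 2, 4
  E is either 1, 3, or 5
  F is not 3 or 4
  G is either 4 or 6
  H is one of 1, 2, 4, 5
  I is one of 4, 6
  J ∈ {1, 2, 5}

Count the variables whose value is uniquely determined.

Among the 7 variables, 3 fits only E (and all 7 values in {1, 2, 3, 4, 5, 6, 7} must be used), so E = 3.
Among the 6 still-open variables, 7 fits only F (and all 6 values in {1, 2, 4, 5, 6, 7} must be used), so F = 7.
G and I share exactly the 2 values {4, 6}; by pigeonhole those values go to them, so strike 4, 6 from D, H.
That leaves D = 2. Remove 2 from H, J.
Determined: D=2, E=3, F=7. The other variables each still have more than one consistent value. That makes 3.

3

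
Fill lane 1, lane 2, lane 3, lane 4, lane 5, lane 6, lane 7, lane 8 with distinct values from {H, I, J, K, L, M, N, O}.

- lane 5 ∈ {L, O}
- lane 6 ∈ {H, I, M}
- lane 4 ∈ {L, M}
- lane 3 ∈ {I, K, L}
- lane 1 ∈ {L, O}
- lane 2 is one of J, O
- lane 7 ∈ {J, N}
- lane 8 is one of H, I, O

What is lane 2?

The 8 variables draw from only 8 values {H, I, J, K, L, M, N, O}, so each is used; only lane 3 can be K, hence lane 3 = K.
The 7 still-open variables draw from only 7 values {H, I, J, L, M, N, O}, so each is used; only lane 7 can be N, hence lane 7 = N.
The 6 still-open variables together cover exactly {H, I, J, L, M, O} — 6 values for 6 variables — and J appears only in lane 2's list, so lane 2 = J.

J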